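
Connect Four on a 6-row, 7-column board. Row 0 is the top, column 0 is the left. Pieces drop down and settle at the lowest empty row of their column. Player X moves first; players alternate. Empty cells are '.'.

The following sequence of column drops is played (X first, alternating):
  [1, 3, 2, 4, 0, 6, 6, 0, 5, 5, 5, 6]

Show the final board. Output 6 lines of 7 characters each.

Move 1: X drops in col 1, lands at row 5
Move 2: O drops in col 3, lands at row 5
Move 3: X drops in col 2, lands at row 5
Move 4: O drops in col 4, lands at row 5
Move 5: X drops in col 0, lands at row 5
Move 6: O drops in col 6, lands at row 5
Move 7: X drops in col 6, lands at row 4
Move 8: O drops in col 0, lands at row 4
Move 9: X drops in col 5, lands at row 5
Move 10: O drops in col 5, lands at row 4
Move 11: X drops in col 5, lands at row 3
Move 12: O drops in col 6, lands at row 3

Answer: .......
.......
.......
.....XO
O....OX
XXXOOXO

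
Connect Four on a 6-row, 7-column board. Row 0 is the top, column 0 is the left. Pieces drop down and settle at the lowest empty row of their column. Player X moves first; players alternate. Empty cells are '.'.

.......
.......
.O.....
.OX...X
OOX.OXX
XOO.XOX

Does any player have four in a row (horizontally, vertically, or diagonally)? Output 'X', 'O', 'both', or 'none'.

O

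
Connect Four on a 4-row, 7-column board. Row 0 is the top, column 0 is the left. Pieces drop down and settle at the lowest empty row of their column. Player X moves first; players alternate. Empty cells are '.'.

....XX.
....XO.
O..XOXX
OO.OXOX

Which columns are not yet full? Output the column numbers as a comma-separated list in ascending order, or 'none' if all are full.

Answer: 0,1,2,3,6

Derivation:
col 0: top cell = '.' → open
col 1: top cell = '.' → open
col 2: top cell = '.' → open
col 3: top cell = '.' → open
col 4: top cell = 'X' → FULL
col 5: top cell = 'X' → FULL
col 6: top cell = '.' → open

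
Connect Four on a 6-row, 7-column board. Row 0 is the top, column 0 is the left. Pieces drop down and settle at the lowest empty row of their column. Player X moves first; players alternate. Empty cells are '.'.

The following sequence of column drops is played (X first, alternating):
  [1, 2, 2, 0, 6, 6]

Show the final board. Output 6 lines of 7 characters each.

Answer: .......
.......
.......
.......
..X...O
OXO...X

Derivation:
Move 1: X drops in col 1, lands at row 5
Move 2: O drops in col 2, lands at row 5
Move 3: X drops in col 2, lands at row 4
Move 4: O drops in col 0, lands at row 5
Move 5: X drops in col 6, lands at row 5
Move 6: O drops in col 6, lands at row 4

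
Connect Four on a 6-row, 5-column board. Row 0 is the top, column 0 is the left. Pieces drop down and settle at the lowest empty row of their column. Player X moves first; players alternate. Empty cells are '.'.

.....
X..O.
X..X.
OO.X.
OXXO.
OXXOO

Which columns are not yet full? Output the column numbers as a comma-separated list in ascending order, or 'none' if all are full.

Answer: 0,1,2,3,4

Derivation:
col 0: top cell = '.' → open
col 1: top cell = '.' → open
col 2: top cell = '.' → open
col 3: top cell = '.' → open
col 4: top cell = '.' → open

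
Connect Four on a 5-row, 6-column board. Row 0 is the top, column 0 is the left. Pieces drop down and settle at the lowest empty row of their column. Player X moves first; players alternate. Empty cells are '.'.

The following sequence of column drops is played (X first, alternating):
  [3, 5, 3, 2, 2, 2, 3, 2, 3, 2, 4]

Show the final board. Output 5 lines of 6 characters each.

Move 1: X drops in col 3, lands at row 4
Move 2: O drops in col 5, lands at row 4
Move 3: X drops in col 3, lands at row 3
Move 4: O drops in col 2, lands at row 4
Move 5: X drops in col 2, lands at row 3
Move 6: O drops in col 2, lands at row 2
Move 7: X drops in col 3, lands at row 2
Move 8: O drops in col 2, lands at row 1
Move 9: X drops in col 3, lands at row 1
Move 10: O drops in col 2, lands at row 0
Move 11: X drops in col 4, lands at row 4

Answer: ..O...
..OX..
..OX..
..XX..
..OXXO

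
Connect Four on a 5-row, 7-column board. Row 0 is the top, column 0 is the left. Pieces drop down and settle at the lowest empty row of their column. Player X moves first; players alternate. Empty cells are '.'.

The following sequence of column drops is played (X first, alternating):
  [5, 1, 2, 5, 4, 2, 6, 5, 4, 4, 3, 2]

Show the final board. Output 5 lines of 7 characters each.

Move 1: X drops in col 5, lands at row 4
Move 2: O drops in col 1, lands at row 4
Move 3: X drops in col 2, lands at row 4
Move 4: O drops in col 5, lands at row 3
Move 5: X drops in col 4, lands at row 4
Move 6: O drops in col 2, lands at row 3
Move 7: X drops in col 6, lands at row 4
Move 8: O drops in col 5, lands at row 2
Move 9: X drops in col 4, lands at row 3
Move 10: O drops in col 4, lands at row 2
Move 11: X drops in col 3, lands at row 4
Move 12: O drops in col 2, lands at row 2

Answer: .......
.......
..O.OO.
..O.XO.
.OXXXXX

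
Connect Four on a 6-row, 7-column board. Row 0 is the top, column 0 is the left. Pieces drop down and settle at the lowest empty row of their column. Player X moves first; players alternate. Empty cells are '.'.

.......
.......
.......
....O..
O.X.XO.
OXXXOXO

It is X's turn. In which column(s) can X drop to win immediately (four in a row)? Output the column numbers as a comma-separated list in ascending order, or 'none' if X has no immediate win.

col 0: drop X → no win
col 1: drop X → no win
col 2: drop X → no win
col 3: drop X → no win
col 4: drop X → no win
col 5: drop X → no win
col 6: drop X → no win

Answer: none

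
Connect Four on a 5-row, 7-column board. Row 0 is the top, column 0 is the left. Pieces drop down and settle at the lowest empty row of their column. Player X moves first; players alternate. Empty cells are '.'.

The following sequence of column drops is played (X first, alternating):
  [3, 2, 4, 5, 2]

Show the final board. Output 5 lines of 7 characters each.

Move 1: X drops in col 3, lands at row 4
Move 2: O drops in col 2, lands at row 4
Move 3: X drops in col 4, lands at row 4
Move 4: O drops in col 5, lands at row 4
Move 5: X drops in col 2, lands at row 3

Answer: .......
.......
.......
..X....
..OXXO.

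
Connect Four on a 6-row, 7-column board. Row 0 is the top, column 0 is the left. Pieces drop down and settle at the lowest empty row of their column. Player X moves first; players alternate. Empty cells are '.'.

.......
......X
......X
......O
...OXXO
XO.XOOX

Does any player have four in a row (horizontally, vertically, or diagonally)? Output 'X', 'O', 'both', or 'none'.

none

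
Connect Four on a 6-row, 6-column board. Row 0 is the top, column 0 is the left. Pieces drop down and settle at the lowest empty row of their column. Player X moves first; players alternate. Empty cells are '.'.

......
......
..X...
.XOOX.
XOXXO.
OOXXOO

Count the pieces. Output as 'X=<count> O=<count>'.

X=8 O=8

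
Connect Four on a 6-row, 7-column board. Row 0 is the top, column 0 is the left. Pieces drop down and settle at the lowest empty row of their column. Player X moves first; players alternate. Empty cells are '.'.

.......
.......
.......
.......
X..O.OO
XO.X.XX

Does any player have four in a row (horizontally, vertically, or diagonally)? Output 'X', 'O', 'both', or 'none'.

none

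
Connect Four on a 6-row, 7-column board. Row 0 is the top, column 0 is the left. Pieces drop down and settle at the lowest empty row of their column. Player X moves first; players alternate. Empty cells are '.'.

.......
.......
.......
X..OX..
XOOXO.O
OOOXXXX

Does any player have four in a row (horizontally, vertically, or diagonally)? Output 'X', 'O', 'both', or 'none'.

X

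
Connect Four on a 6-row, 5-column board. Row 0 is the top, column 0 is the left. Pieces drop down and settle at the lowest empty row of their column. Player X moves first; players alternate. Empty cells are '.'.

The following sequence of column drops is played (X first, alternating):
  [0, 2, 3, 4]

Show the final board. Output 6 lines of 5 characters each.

Answer: .....
.....
.....
.....
.....
X.OXO

Derivation:
Move 1: X drops in col 0, lands at row 5
Move 2: O drops in col 2, lands at row 5
Move 3: X drops in col 3, lands at row 5
Move 4: O drops in col 4, lands at row 5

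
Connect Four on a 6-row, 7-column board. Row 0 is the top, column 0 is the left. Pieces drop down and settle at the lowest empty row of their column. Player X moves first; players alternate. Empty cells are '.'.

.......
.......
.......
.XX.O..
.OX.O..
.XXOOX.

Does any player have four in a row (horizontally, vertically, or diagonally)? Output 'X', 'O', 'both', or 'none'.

none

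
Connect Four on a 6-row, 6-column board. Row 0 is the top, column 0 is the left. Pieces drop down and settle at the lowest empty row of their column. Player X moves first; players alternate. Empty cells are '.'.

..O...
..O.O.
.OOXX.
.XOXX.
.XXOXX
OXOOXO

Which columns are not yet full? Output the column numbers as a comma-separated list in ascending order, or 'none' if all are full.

Answer: 0,1,3,4,5

Derivation:
col 0: top cell = '.' → open
col 1: top cell = '.' → open
col 2: top cell = 'O' → FULL
col 3: top cell = '.' → open
col 4: top cell = '.' → open
col 5: top cell = '.' → open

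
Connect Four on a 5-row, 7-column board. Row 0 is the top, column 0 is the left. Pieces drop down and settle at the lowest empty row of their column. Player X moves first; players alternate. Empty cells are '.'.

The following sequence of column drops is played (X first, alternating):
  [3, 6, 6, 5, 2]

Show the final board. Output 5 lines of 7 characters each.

Answer: .......
.......
.......
......X
..XX.OO

Derivation:
Move 1: X drops in col 3, lands at row 4
Move 2: O drops in col 6, lands at row 4
Move 3: X drops in col 6, lands at row 3
Move 4: O drops in col 5, lands at row 4
Move 5: X drops in col 2, lands at row 4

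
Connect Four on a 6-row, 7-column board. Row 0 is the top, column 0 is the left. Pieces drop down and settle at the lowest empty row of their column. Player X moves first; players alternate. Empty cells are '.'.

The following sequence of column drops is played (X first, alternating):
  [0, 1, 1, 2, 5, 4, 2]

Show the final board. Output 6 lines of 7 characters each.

Answer: .......
.......
.......
.......
.XX....
XOO.OX.

Derivation:
Move 1: X drops in col 0, lands at row 5
Move 2: O drops in col 1, lands at row 5
Move 3: X drops in col 1, lands at row 4
Move 4: O drops in col 2, lands at row 5
Move 5: X drops in col 5, lands at row 5
Move 6: O drops in col 4, lands at row 5
Move 7: X drops in col 2, lands at row 4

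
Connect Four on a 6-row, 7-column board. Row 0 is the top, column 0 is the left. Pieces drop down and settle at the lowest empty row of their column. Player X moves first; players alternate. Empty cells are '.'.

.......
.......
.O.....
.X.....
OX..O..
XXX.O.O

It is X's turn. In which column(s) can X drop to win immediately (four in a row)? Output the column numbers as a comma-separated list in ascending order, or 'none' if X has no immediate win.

col 0: drop X → no win
col 1: drop X → no win
col 2: drop X → no win
col 3: drop X → WIN!
col 4: drop X → no win
col 5: drop X → no win
col 6: drop X → no win

Answer: 3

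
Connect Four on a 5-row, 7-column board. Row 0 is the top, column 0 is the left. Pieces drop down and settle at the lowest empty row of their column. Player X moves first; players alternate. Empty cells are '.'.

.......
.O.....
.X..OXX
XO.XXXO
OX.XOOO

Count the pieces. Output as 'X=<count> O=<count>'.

X=9 O=8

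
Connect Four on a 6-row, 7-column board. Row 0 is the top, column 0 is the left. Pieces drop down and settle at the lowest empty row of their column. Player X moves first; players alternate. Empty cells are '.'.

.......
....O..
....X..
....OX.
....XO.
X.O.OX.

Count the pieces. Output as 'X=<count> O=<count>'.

X=5 O=5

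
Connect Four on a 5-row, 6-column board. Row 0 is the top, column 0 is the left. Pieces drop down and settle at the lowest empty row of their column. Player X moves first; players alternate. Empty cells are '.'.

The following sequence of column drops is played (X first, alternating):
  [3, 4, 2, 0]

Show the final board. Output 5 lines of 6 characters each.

Answer: ......
......
......
......
O.XXO.

Derivation:
Move 1: X drops in col 3, lands at row 4
Move 2: O drops in col 4, lands at row 4
Move 3: X drops in col 2, lands at row 4
Move 4: O drops in col 0, lands at row 4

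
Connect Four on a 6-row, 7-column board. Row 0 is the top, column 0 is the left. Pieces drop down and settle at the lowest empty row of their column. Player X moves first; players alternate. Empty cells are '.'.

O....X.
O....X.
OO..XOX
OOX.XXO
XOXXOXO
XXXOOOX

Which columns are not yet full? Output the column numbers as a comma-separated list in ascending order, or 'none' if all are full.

col 0: top cell = 'O' → FULL
col 1: top cell = '.' → open
col 2: top cell = '.' → open
col 3: top cell = '.' → open
col 4: top cell = '.' → open
col 5: top cell = 'X' → FULL
col 6: top cell = '.' → open

Answer: 1,2,3,4,6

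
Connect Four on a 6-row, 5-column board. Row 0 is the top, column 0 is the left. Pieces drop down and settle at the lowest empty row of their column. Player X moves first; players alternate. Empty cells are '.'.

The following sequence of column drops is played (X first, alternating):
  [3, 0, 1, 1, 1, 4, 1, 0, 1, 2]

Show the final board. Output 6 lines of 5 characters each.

Answer: .....
.X...
.X...
.X...
OO...
OXOXO

Derivation:
Move 1: X drops in col 3, lands at row 5
Move 2: O drops in col 0, lands at row 5
Move 3: X drops in col 1, lands at row 5
Move 4: O drops in col 1, lands at row 4
Move 5: X drops in col 1, lands at row 3
Move 6: O drops in col 4, lands at row 5
Move 7: X drops in col 1, lands at row 2
Move 8: O drops in col 0, lands at row 4
Move 9: X drops in col 1, lands at row 1
Move 10: O drops in col 2, lands at row 5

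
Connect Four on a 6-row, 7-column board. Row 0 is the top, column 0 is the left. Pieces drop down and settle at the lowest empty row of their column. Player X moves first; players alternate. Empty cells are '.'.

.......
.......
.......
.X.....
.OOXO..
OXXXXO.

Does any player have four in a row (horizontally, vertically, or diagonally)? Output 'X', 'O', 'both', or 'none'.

X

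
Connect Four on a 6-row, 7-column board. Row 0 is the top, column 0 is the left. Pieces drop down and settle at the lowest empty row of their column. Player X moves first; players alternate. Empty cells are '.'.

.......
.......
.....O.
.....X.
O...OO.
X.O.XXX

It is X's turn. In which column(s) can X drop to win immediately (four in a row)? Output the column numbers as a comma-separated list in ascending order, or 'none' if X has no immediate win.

col 0: drop X → no win
col 1: drop X → no win
col 2: drop X → no win
col 3: drop X → WIN!
col 4: drop X → no win
col 5: drop X → no win
col 6: drop X → no win

Answer: 3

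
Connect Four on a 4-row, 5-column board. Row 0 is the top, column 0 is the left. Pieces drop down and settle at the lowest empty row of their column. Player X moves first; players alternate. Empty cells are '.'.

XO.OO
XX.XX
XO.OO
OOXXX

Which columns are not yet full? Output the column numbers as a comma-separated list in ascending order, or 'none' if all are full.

col 0: top cell = 'X' → FULL
col 1: top cell = 'O' → FULL
col 2: top cell = '.' → open
col 3: top cell = 'O' → FULL
col 4: top cell = 'O' → FULL

Answer: 2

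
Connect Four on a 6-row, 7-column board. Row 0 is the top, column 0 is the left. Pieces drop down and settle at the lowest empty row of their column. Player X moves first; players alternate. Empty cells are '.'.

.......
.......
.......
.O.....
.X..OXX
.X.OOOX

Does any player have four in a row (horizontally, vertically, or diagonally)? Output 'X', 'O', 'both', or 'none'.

none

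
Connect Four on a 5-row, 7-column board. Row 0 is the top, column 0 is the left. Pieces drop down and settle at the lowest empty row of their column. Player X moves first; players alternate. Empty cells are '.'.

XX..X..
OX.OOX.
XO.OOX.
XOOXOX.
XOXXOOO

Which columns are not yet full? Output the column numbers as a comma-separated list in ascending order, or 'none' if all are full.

col 0: top cell = 'X' → FULL
col 1: top cell = 'X' → FULL
col 2: top cell = '.' → open
col 3: top cell = '.' → open
col 4: top cell = 'X' → FULL
col 5: top cell = '.' → open
col 6: top cell = '.' → open

Answer: 2,3,5,6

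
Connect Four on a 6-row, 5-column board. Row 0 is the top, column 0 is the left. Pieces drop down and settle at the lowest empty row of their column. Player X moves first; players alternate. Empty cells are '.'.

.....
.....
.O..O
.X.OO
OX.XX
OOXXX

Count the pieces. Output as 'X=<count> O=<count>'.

X=7 O=7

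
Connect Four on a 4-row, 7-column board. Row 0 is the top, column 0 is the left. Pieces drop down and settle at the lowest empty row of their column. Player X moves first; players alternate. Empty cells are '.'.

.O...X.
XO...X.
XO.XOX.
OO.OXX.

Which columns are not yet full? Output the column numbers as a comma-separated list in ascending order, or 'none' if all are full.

col 0: top cell = '.' → open
col 1: top cell = 'O' → FULL
col 2: top cell = '.' → open
col 3: top cell = '.' → open
col 4: top cell = '.' → open
col 5: top cell = 'X' → FULL
col 6: top cell = '.' → open

Answer: 0,2,3,4,6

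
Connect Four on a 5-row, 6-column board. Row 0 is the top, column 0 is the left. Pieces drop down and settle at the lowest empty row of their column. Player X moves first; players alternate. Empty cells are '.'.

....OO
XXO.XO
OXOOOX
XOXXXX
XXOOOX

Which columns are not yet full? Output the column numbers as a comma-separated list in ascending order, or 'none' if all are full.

col 0: top cell = '.' → open
col 1: top cell = '.' → open
col 2: top cell = '.' → open
col 3: top cell = '.' → open
col 4: top cell = 'O' → FULL
col 5: top cell = 'O' → FULL

Answer: 0,1,2,3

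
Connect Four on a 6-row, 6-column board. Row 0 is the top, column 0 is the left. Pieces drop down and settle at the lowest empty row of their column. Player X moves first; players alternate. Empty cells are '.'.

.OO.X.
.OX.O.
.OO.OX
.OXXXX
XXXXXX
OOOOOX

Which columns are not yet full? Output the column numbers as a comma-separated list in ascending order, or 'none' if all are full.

Answer: 0,3,5

Derivation:
col 0: top cell = '.' → open
col 1: top cell = 'O' → FULL
col 2: top cell = 'O' → FULL
col 3: top cell = '.' → open
col 4: top cell = 'X' → FULL
col 5: top cell = '.' → open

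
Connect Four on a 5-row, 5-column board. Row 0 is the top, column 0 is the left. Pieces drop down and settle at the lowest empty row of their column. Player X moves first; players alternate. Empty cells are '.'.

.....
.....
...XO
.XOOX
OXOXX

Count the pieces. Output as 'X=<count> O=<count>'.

X=6 O=5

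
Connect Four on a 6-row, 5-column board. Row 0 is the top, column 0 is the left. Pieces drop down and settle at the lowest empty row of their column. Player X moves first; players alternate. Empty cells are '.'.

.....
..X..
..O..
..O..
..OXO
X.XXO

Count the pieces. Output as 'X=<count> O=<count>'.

X=5 O=5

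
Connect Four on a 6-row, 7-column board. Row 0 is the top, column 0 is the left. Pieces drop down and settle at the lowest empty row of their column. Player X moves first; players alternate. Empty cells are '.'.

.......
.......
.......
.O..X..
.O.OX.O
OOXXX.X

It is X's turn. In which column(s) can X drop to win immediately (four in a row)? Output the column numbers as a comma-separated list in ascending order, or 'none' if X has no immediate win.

col 0: drop X → no win
col 1: drop X → no win
col 2: drop X → no win
col 3: drop X → no win
col 4: drop X → WIN!
col 5: drop X → WIN!
col 6: drop X → no win

Answer: 4,5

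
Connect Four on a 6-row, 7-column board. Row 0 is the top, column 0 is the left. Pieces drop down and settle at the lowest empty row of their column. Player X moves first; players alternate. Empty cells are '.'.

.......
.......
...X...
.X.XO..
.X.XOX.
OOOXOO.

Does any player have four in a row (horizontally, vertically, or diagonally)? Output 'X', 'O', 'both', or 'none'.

X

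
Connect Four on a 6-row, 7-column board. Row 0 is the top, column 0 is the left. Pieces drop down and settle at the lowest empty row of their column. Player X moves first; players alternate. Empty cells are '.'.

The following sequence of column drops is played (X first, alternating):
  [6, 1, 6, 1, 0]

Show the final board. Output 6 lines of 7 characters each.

Answer: .......
.......
.......
.......
.O....X
XO....X

Derivation:
Move 1: X drops in col 6, lands at row 5
Move 2: O drops in col 1, lands at row 5
Move 3: X drops in col 6, lands at row 4
Move 4: O drops in col 1, lands at row 4
Move 5: X drops in col 0, lands at row 5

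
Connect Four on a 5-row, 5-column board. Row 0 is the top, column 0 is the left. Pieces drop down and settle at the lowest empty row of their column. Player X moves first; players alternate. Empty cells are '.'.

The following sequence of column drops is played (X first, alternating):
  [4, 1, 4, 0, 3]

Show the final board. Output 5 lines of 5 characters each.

Answer: .....
.....
.....
....X
OO.XX

Derivation:
Move 1: X drops in col 4, lands at row 4
Move 2: O drops in col 1, lands at row 4
Move 3: X drops in col 4, lands at row 3
Move 4: O drops in col 0, lands at row 4
Move 5: X drops in col 3, lands at row 4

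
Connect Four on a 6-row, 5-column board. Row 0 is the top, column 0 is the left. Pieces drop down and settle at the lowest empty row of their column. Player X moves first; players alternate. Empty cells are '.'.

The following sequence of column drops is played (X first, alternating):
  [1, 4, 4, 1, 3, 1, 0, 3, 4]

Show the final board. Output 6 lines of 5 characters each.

Answer: .....
.....
.....
.O..X
.O.OX
XX.XO

Derivation:
Move 1: X drops in col 1, lands at row 5
Move 2: O drops in col 4, lands at row 5
Move 3: X drops in col 4, lands at row 4
Move 4: O drops in col 1, lands at row 4
Move 5: X drops in col 3, lands at row 5
Move 6: O drops in col 1, lands at row 3
Move 7: X drops in col 0, lands at row 5
Move 8: O drops in col 3, lands at row 4
Move 9: X drops in col 4, lands at row 3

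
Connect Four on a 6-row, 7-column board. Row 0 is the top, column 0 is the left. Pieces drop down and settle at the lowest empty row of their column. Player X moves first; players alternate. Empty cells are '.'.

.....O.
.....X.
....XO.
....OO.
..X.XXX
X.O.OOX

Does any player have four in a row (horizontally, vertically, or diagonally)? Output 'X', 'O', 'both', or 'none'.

none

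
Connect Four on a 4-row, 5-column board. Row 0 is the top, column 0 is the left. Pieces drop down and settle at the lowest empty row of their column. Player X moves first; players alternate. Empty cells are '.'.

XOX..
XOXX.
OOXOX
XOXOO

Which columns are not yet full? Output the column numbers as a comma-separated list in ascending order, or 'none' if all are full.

col 0: top cell = 'X' → FULL
col 1: top cell = 'O' → FULL
col 2: top cell = 'X' → FULL
col 3: top cell = '.' → open
col 4: top cell = '.' → open

Answer: 3,4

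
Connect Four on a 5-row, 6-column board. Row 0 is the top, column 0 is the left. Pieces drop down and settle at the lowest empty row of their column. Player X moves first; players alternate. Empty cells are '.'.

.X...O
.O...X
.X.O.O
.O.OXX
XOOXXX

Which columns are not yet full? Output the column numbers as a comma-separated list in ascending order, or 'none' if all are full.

Answer: 0,2,3,4

Derivation:
col 0: top cell = '.' → open
col 1: top cell = 'X' → FULL
col 2: top cell = '.' → open
col 3: top cell = '.' → open
col 4: top cell = '.' → open
col 5: top cell = 'O' → FULL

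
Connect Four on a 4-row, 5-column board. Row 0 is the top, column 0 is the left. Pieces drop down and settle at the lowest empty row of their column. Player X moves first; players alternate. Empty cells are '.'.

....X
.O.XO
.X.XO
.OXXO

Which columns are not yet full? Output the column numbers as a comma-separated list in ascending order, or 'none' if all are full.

col 0: top cell = '.' → open
col 1: top cell = '.' → open
col 2: top cell = '.' → open
col 3: top cell = '.' → open
col 4: top cell = 'X' → FULL

Answer: 0,1,2,3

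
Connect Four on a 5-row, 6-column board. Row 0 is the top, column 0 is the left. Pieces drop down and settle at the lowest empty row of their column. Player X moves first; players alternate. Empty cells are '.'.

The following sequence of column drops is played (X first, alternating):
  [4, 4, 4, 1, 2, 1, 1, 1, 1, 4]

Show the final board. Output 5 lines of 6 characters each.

Answer: .X....
.O..O.
.X..X.
.O..O.
.OX.X.

Derivation:
Move 1: X drops in col 4, lands at row 4
Move 2: O drops in col 4, lands at row 3
Move 3: X drops in col 4, lands at row 2
Move 4: O drops in col 1, lands at row 4
Move 5: X drops in col 2, lands at row 4
Move 6: O drops in col 1, lands at row 3
Move 7: X drops in col 1, lands at row 2
Move 8: O drops in col 1, lands at row 1
Move 9: X drops in col 1, lands at row 0
Move 10: O drops in col 4, lands at row 1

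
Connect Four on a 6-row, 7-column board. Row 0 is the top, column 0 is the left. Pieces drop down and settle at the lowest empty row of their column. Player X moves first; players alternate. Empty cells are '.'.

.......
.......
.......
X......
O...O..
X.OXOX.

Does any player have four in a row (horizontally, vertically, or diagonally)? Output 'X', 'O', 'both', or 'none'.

none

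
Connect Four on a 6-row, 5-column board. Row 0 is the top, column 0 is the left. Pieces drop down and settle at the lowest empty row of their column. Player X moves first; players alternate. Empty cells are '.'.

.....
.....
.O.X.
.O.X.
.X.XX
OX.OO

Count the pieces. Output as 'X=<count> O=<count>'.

X=6 O=5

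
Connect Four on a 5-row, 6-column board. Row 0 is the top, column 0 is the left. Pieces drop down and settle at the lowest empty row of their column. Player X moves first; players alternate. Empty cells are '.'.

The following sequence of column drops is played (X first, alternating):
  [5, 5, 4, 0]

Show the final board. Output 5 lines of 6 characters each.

Answer: ......
......
......
.....O
O...XX

Derivation:
Move 1: X drops in col 5, lands at row 4
Move 2: O drops in col 5, lands at row 3
Move 3: X drops in col 4, lands at row 4
Move 4: O drops in col 0, lands at row 4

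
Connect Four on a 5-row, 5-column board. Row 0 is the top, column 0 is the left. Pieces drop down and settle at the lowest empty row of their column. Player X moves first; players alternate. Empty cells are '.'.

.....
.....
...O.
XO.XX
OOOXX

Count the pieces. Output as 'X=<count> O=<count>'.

X=5 O=5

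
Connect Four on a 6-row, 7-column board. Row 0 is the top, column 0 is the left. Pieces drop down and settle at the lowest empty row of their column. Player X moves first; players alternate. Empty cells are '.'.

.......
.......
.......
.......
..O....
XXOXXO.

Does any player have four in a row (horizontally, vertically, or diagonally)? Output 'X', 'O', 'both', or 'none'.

none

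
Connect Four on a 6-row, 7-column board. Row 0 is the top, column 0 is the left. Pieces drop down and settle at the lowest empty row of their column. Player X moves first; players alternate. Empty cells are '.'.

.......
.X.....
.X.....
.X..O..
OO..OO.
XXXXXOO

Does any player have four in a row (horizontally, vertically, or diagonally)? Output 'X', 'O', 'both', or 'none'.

X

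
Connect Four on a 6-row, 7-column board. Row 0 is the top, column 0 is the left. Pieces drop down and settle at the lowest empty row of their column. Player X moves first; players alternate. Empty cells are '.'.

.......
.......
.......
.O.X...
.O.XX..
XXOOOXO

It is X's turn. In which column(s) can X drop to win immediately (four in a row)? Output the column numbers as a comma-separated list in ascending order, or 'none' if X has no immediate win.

Answer: none

Derivation:
col 0: drop X → no win
col 1: drop X → no win
col 2: drop X → no win
col 3: drop X → no win
col 4: drop X → no win
col 5: drop X → no win
col 6: drop X → no win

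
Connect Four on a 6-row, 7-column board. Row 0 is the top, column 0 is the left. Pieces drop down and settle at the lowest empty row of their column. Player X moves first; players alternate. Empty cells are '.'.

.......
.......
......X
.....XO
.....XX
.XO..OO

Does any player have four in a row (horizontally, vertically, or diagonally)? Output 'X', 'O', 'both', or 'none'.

none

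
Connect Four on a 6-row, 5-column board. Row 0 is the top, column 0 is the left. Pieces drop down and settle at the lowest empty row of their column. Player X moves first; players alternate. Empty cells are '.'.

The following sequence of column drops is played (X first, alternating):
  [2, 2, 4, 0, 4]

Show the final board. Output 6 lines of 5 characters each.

Answer: .....
.....
.....
.....
..O.X
O.X.X

Derivation:
Move 1: X drops in col 2, lands at row 5
Move 2: O drops in col 2, lands at row 4
Move 3: X drops in col 4, lands at row 5
Move 4: O drops in col 0, lands at row 5
Move 5: X drops in col 4, lands at row 4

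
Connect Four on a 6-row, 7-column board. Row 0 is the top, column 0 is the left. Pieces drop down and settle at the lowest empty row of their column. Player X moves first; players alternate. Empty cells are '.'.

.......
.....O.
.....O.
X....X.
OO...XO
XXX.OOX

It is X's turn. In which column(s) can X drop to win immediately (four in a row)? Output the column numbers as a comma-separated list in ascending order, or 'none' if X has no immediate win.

col 0: drop X → no win
col 1: drop X → no win
col 2: drop X → no win
col 3: drop X → WIN!
col 4: drop X → no win
col 5: drop X → no win
col 6: drop X → no win

Answer: 3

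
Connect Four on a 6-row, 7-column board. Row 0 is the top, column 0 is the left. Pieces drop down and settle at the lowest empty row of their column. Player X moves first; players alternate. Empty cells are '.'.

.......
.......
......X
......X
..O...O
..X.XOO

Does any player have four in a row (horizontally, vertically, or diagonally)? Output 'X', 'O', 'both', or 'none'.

none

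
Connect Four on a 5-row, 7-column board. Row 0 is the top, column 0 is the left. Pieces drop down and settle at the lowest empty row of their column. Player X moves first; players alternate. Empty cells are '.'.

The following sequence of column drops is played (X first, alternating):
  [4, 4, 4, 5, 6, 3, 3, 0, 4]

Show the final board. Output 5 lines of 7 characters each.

Move 1: X drops in col 4, lands at row 4
Move 2: O drops in col 4, lands at row 3
Move 3: X drops in col 4, lands at row 2
Move 4: O drops in col 5, lands at row 4
Move 5: X drops in col 6, lands at row 4
Move 6: O drops in col 3, lands at row 4
Move 7: X drops in col 3, lands at row 3
Move 8: O drops in col 0, lands at row 4
Move 9: X drops in col 4, lands at row 1

Answer: .......
....X..
....X..
...XO..
O..OXOX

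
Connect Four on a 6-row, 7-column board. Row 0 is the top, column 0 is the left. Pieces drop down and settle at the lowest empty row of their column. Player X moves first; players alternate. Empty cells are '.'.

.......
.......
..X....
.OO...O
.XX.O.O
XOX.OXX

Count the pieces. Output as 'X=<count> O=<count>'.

X=7 O=7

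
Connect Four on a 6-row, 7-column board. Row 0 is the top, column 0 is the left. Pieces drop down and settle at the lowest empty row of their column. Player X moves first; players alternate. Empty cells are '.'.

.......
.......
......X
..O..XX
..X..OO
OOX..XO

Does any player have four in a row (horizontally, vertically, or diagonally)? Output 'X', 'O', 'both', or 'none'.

none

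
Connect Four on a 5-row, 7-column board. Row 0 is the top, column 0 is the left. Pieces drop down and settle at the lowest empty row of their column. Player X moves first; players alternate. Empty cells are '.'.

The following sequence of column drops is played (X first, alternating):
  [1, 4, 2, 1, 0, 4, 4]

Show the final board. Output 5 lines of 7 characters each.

Move 1: X drops in col 1, lands at row 4
Move 2: O drops in col 4, lands at row 4
Move 3: X drops in col 2, lands at row 4
Move 4: O drops in col 1, lands at row 3
Move 5: X drops in col 0, lands at row 4
Move 6: O drops in col 4, lands at row 3
Move 7: X drops in col 4, lands at row 2

Answer: .......
.......
....X..
.O..O..
XXX.O..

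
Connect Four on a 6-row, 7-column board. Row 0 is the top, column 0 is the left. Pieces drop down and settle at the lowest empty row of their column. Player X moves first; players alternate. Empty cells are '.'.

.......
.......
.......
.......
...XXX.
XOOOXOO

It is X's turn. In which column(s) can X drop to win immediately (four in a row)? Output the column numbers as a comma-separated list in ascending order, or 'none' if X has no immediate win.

col 0: drop X → no win
col 1: drop X → no win
col 2: drop X → WIN!
col 3: drop X → no win
col 4: drop X → no win
col 5: drop X → no win
col 6: drop X → WIN!

Answer: 2,6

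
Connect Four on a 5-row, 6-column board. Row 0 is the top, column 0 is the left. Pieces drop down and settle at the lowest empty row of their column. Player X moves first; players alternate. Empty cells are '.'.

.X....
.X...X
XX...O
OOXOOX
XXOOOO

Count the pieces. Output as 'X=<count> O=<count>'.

X=9 O=9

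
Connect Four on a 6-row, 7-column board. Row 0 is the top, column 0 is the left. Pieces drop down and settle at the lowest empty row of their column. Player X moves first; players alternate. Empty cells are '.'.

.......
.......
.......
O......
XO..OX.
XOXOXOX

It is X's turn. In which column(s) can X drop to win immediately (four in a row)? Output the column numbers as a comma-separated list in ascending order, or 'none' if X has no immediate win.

Answer: none

Derivation:
col 0: drop X → no win
col 1: drop X → no win
col 2: drop X → no win
col 3: drop X → no win
col 4: drop X → no win
col 5: drop X → no win
col 6: drop X → no win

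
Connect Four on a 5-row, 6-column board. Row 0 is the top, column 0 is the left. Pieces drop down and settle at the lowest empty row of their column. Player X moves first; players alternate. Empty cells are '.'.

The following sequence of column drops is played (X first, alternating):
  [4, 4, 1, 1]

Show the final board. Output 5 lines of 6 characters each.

Move 1: X drops in col 4, lands at row 4
Move 2: O drops in col 4, lands at row 3
Move 3: X drops in col 1, lands at row 4
Move 4: O drops in col 1, lands at row 3

Answer: ......
......
......
.O..O.
.X..X.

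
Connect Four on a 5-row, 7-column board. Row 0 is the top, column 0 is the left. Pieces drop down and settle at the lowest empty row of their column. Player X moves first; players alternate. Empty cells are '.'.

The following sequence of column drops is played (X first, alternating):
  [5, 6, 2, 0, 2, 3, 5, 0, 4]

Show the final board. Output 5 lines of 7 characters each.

Answer: .......
.......
.......
O.X..X.
O.XOXXO

Derivation:
Move 1: X drops in col 5, lands at row 4
Move 2: O drops in col 6, lands at row 4
Move 3: X drops in col 2, lands at row 4
Move 4: O drops in col 0, lands at row 4
Move 5: X drops in col 2, lands at row 3
Move 6: O drops in col 3, lands at row 4
Move 7: X drops in col 5, lands at row 3
Move 8: O drops in col 0, lands at row 3
Move 9: X drops in col 4, lands at row 4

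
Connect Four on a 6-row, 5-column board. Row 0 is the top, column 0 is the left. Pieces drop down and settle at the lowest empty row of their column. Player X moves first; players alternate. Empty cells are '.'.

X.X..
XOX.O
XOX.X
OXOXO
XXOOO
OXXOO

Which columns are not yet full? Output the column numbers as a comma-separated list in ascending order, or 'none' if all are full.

col 0: top cell = 'X' → FULL
col 1: top cell = '.' → open
col 2: top cell = 'X' → FULL
col 3: top cell = '.' → open
col 4: top cell = '.' → open

Answer: 1,3,4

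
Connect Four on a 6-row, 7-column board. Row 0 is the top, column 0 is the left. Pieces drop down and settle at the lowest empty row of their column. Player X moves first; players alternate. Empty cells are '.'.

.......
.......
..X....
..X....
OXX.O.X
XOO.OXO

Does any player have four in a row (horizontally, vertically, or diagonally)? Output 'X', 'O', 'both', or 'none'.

none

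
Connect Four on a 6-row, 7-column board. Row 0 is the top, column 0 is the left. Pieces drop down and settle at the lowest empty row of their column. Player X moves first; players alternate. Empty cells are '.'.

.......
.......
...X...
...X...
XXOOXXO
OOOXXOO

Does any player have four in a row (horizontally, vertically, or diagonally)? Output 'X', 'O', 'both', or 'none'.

none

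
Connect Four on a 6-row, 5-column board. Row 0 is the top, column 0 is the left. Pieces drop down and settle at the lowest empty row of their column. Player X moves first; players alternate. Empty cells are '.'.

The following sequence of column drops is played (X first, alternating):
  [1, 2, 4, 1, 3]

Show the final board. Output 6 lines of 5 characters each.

Answer: .....
.....
.....
.....
.O...
.XOXX

Derivation:
Move 1: X drops in col 1, lands at row 5
Move 2: O drops in col 2, lands at row 5
Move 3: X drops in col 4, lands at row 5
Move 4: O drops in col 1, lands at row 4
Move 5: X drops in col 3, lands at row 5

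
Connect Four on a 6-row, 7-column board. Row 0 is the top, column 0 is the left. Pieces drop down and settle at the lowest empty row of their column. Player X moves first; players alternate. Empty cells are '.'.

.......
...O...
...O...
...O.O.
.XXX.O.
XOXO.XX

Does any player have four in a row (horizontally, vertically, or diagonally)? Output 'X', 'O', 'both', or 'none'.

none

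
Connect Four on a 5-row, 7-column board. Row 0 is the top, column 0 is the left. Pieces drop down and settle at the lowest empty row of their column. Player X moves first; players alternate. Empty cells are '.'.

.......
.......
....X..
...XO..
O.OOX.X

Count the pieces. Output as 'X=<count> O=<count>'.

X=4 O=4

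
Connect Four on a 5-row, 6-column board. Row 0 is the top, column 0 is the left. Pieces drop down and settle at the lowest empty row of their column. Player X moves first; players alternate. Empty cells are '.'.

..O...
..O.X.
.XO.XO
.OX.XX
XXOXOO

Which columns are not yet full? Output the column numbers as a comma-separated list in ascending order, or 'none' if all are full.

col 0: top cell = '.' → open
col 1: top cell = '.' → open
col 2: top cell = 'O' → FULL
col 3: top cell = '.' → open
col 4: top cell = '.' → open
col 5: top cell = '.' → open

Answer: 0,1,3,4,5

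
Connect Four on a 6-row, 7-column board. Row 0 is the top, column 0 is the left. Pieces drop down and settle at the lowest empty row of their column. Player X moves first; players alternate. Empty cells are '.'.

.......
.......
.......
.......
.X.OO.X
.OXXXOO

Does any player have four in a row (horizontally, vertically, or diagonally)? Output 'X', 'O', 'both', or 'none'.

none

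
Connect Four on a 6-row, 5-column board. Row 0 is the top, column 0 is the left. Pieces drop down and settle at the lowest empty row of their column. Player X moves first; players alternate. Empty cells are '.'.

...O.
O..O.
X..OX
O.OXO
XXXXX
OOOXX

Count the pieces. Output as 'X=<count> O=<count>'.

X=10 O=10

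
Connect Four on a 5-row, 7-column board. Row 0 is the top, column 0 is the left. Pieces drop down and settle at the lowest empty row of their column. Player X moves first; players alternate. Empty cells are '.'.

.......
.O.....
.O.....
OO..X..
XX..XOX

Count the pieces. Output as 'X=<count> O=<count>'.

X=5 O=5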